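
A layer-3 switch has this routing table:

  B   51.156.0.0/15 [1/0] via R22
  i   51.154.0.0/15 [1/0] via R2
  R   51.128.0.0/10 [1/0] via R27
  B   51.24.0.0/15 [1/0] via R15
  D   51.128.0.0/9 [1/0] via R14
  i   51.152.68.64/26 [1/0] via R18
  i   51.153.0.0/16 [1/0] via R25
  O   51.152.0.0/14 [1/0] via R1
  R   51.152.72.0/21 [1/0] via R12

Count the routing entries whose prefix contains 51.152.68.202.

3

Prefixes containing 51.152.68.202:
  51.128.0.0/9 (51.128.0.0 - 51.255.255.255)
  51.128.0.0/10 (51.128.0.0 - 51.191.255.255)
  51.152.0.0/14 (51.152.0.0 - 51.155.255.255)
Total matching entries: 3.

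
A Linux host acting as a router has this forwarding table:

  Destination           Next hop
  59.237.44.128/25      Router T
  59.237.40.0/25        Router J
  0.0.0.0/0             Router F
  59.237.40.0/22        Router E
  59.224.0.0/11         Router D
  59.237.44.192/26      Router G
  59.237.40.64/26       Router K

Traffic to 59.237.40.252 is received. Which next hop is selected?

Routes whose prefix contains 59.237.40.252:
  0.0.0.0/0 (default, matches everything) -> Router F
  59.224.0.0/11 (59.224.0.0 - 59.255.255.255) -> Router D
  59.237.40.0/22 (59.237.40.0 - 59.237.43.255) -> Router E
More-specific entries that do NOT match:
  59.237.44.192/26 (59.237.44.192 - 59.237.44.255) does not contain 59.237.40.252
  59.237.40.64/26 (59.237.40.64 - 59.237.40.127) does not contain 59.237.40.252
  59.237.44.128/25 (59.237.44.128 - 59.237.44.255) does not contain 59.237.40.252
  59.237.40.0/25 (59.237.40.0 - 59.237.40.127) does not contain 59.237.40.252
Longest matching prefix is /22 -> next hop Router E.

Router E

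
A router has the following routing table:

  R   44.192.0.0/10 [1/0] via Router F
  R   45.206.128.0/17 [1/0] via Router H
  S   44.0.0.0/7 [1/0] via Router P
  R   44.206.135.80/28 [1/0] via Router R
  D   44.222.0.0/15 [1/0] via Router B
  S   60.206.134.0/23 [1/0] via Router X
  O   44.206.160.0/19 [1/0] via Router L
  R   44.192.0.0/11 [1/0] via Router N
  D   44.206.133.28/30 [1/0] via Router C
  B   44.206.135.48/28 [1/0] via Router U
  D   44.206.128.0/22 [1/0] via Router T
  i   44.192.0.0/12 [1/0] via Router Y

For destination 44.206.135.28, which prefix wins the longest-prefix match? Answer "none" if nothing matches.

Entries matching 44.206.135.28:
  44.0.0.0/7 (44.0.0.0 - 45.255.255.255)
  44.192.0.0/10 (44.192.0.0 - 44.255.255.255)
  44.192.0.0/11 (44.192.0.0 - 44.223.255.255)
  44.192.0.0/12 (44.192.0.0 - 44.207.255.255)
Most specific is 44.192.0.0/12.

44.192.0.0/12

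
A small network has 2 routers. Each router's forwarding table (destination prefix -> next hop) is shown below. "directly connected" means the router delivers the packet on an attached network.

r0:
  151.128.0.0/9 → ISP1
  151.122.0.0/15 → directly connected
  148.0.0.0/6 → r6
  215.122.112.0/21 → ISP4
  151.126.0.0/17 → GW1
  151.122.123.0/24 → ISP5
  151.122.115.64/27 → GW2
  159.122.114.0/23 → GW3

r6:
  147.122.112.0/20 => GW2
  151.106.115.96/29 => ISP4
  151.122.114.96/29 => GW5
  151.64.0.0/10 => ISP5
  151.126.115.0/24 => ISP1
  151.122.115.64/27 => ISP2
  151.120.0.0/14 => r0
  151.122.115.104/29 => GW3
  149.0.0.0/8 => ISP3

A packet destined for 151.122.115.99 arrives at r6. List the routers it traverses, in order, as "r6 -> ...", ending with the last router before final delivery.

r6 -> r0

At r6: longest match for 151.122.115.99 is 151.120.0.0/14 -> r0
At r0: longest match for 151.122.115.99 is 151.122.0.0/15 -> directly connected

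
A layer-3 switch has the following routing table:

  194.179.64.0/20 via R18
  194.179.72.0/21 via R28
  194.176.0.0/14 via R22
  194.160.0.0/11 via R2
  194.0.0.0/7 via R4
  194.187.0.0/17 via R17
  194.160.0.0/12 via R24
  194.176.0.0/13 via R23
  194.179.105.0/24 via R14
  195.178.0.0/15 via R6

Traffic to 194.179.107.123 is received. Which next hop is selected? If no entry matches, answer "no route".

R22

Routes whose prefix contains 194.179.107.123:
  194.0.0.0/7 (194.0.0.0 - 195.255.255.255) -> R4
  194.160.0.0/11 (194.160.0.0 - 194.191.255.255) -> R2
  194.176.0.0/13 (194.176.0.0 - 194.183.255.255) -> R23
  194.176.0.0/14 (194.176.0.0 - 194.179.255.255) -> R22
More-specific entries that do NOT match:
  194.179.105.0/24 (194.179.105.0 - 194.179.105.255) does not contain 194.179.107.123
  194.179.72.0/21 (194.179.72.0 - 194.179.79.255) does not contain 194.179.107.123
  194.179.64.0/20 (194.179.64.0 - 194.179.79.255) does not contain 194.179.107.123
  194.187.0.0/17 (194.187.0.0 - 194.187.127.255) does not contain 194.179.107.123
  195.178.0.0/15 (195.178.0.0 - 195.179.255.255) does not contain 194.179.107.123
Longest matching prefix is /14 -> next hop R22.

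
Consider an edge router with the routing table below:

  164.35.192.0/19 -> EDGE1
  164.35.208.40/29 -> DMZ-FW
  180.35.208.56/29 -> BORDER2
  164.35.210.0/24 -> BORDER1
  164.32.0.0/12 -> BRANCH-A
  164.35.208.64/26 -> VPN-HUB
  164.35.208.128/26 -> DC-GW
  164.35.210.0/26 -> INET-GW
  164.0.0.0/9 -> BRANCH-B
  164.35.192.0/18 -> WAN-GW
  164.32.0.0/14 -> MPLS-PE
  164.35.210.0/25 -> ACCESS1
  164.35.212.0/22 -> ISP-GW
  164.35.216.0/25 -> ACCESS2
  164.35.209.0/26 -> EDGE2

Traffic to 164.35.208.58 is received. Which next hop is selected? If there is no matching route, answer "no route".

Routes whose prefix contains 164.35.208.58:
  164.0.0.0/9 (164.0.0.0 - 164.127.255.255) -> BRANCH-B
  164.32.0.0/12 (164.32.0.0 - 164.47.255.255) -> BRANCH-A
  164.32.0.0/14 (164.32.0.0 - 164.35.255.255) -> MPLS-PE
  164.35.192.0/18 (164.35.192.0 - 164.35.255.255) -> WAN-GW
  164.35.192.0/19 (164.35.192.0 - 164.35.223.255) -> EDGE1
More-specific entries that do NOT match:
  164.35.208.40/29 (164.35.208.40 - 164.35.208.47) does not contain 164.35.208.58
  180.35.208.56/29 (180.35.208.56 - 180.35.208.63) does not contain 164.35.208.58
  164.35.208.64/26 (164.35.208.64 - 164.35.208.127) does not contain 164.35.208.58
  164.35.208.128/26 (164.35.208.128 - 164.35.208.191) does not contain 164.35.208.58
  164.35.210.0/26 (164.35.210.0 - 164.35.210.63) does not contain 164.35.208.58
  164.35.209.0/26 (164.35.209.0 - 164.35.209.63) does not contain 164.35.208.58
  164.35.210.0/25 (164.35.210.0 - 164.35.210.127) does not contain 164.35.208.58
  164.35.216.0/25 (164.35.216.0 - 164.35.216.127) does not contain 164.35.208.58
  164.35.210.0/24 (164.35.210.0 - 164.35.210.255) does not contain 164.35.208.58
  164.35.212.0/22 (164.35.212.0 - 164.35.215.255) does not contain 164.35.208.58
Longest matching prefix is /19 -> next hop EDGE1.

EDGE1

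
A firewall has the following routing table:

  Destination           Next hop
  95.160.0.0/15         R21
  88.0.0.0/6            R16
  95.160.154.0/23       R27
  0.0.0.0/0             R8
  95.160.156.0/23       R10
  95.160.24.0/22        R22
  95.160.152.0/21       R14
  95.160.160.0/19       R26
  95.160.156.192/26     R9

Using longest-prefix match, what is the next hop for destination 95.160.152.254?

R14

Routes whose prefix contains 95.160.152.254:
  0.0.0.0/0 (default, matches everything) -> R8
  95.160.0.0/15 (95.160.0.0 - 95.161.255.255) -> R21
  95.160.152.0/21 (95.160.152.0 - 95.160.159.255) -> R14
More-specific entries that do NOT match:
  95.160.156.192/26 (95.160.156.192 - 95.160.156.255) does not contain 95.160.152.254
  95.160.154.0/23 (95.160.154.0 - 95.160.155.255) does not contain 95.160.152.254
  95.160.156.0/23 (95.160.156.0 - 95.160.157.255) does not contain 95.160.152.254
  95.160.24.0/22 (95.160.24.0 - 95.160.27.255) does not contain 95.160.152.254
Longest matching prefix is /21 -> next hop R14.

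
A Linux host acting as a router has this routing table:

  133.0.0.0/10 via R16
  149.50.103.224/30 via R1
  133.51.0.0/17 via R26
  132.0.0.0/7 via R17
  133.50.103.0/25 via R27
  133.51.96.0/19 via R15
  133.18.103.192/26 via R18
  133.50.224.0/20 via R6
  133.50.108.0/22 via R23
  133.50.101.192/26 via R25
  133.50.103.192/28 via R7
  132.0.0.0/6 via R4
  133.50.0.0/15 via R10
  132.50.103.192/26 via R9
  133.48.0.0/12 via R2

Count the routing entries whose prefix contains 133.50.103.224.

Prefixes containing 133.50.103.224:
  132.0.0.0/6 (132.0.0.0 - 135.255.255.255)
  132.0.0.0/7 (132.0.0.0 - 133.255.255.255)
  133.0.0.0/10 (133.0.0.0 - 133.63.255.255)
  133.48.0.0/12 (133.48.0.0 - 133.63.255.255)
  133.50.0.0/15 (133.50.0.0 - 133.51.255.255)
Total matching entries: 5.

5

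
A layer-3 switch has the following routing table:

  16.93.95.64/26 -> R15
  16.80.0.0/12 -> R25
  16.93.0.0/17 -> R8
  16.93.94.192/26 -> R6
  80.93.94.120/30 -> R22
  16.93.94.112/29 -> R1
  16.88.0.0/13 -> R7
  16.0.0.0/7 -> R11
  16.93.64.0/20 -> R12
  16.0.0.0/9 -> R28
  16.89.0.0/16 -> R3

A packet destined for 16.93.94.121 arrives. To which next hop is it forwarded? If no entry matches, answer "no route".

R8

Routes whose prefix contains 16.93.94.121:
  16.0.0.0/7 (16.0.0.0 - 17.255.255.255) -> R11
  16.0.0.0/9 (16.0.0.0 - 16.127.255.255) -> R28
  16.80.0.0/12 (16.80.0.0 - 16.95.255.255) -> R25
  16.88.0.0/13 (16.88.0.0 - 16.95.255.255) -> R7
  16.93.0.0/17 (16.93.0.0 - 16.93.127.255) -> R8
More-specific entries that do NOT match:
  80.93.94.120/30 (80.93.94.120 - 80.93.94.123) does not contain 16.93.94.121
  16.93.94.112/29 (16.93.94.112 - 16.93.94.119) does not contain 16.93.94.121
  16.93.95.64/26 (16.93.95.64 - 16.93.95.127) does not contain 16.93.94.121
  16.93.94.192/26 (16.93.94.192 - 16.93.94.255) does not contain 16.93.94.121
  16.93.64.0/20 (16.93.64.0 - 16.93.79.255) does not contain 16.93.94.121
Longest matching prefix is /17 -> next hop R8.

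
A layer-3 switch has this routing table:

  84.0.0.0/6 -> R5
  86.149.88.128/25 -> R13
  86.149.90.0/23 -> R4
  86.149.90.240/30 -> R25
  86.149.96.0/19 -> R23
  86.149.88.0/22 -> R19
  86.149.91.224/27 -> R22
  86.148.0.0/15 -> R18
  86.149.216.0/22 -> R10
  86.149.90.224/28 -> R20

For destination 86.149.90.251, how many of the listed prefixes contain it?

4

Prefixes containing 86.149.90.251:
  84.0.0.0/6 (84.0.0.0 - 87.255.255.255)
  86.148.0.0/15 (86.148.0.0 - 86.149.255.255)
  86.149.88.0/22 (86.149.88.0 - 86.149.91.255)
  86.149.90.0/23 (86.149.90.0 - 86.149.91.255)
Total matching entries: 4.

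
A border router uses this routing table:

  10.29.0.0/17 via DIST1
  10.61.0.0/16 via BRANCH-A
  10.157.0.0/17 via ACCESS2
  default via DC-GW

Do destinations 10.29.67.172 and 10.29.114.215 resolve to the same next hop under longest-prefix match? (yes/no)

yes

10.29.67.172: longest match 10.29.0.0/17 -> DIST1
10.29.114.215: longest match 10.29.0.0/17 -> DIST1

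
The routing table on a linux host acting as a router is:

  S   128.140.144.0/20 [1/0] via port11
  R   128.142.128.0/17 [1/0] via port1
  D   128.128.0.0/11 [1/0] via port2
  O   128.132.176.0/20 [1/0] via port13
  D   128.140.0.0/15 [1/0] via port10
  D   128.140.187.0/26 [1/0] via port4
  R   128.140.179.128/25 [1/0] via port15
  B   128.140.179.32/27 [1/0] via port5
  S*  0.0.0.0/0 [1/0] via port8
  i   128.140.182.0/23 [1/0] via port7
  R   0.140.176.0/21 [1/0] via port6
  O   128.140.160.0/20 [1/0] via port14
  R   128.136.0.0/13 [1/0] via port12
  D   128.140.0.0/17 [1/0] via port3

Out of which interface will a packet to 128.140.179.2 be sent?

Routes whose prefix contains 128.140.179.2:
  0.0.0.0/0 (default, matches everything) -> port8
  128.128.0.0/11 (128.128.0.0 - 128.159.255.255) -> port2
  128.136.0.0/13 (128.136.0.0 - 128.143.255.255) -> port12
  128.140.0.0/15 (128.140.0.0 - 128.141.255.255) -> port10
More-specific entries that do NOT match:
  128.140.179.32/27 (128.140.179.32 - 128.140.179.63) does not contain 128.140.179.2
  128.140.187.0/26 (128.140.187.0 - 128.140.187.63) does not contain 128.140.179.2
  128.140.179.128/25 (128.140.179.128 - 128.140.179.255) does not contain 128.140.179.2
  128.140.182.0/23 (128.140.182.0 - 128.140.183.255) does not contain 128.140.179.2
  0.140.176.0/21 (0.140.176.0 - 0.140.183.255) does not contain 128.140.179.2
  128.140.144.0/20 (128.140.144.0 - 128.140.159.255) does not contain 128.140.179.2
  128.132.176.0/20 (128.132.176.0 - 128.132.191.255) does not contain 128.140.179.2
  128.140.160.0/20 (128.140.160.0 - 128.140.175.255) does not contain 128.140.179.2
  128.142.128.0/17 (128.142.128.0 - 128.142.255.255) does not contain 128.140.179.2
  128.140.0.0/17 (128.140.0.0 - 128.140.127.255) does not contain 128.140.179.2
Longest matching prefix is /15 -> interface port10.

port10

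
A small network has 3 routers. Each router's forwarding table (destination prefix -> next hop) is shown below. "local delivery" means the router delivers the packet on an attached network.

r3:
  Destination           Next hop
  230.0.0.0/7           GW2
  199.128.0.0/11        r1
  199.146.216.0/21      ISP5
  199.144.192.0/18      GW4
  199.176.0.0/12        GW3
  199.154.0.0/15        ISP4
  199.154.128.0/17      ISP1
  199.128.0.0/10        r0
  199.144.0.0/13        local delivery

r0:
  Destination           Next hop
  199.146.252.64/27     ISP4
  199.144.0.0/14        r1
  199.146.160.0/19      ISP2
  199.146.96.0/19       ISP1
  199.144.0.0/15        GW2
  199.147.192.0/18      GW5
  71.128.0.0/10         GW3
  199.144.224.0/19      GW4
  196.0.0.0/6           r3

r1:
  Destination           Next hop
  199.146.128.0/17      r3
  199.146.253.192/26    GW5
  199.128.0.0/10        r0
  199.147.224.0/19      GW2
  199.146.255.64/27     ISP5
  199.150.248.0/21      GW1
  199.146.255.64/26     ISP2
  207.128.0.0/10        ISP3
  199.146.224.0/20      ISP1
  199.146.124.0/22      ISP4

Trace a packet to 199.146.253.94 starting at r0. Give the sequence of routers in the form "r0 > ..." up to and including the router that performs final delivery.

r0 > r1 > r3

At r0: longest match for 199.146.253.94 is 199.144.0.0/14 -> r1
At r1: longest match for 199.146.253.94 is 199.146.128.0/17 -> r3
At r3: longest match for 199.146.253.94 is 199.144.0.0/13 -> local delivery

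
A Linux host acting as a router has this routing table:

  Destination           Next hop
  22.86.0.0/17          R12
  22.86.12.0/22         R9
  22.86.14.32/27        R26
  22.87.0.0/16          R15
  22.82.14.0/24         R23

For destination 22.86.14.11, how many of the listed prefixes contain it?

2

Prefixes containing 22.86.14.11:
  22.86.0.0/17 (22.86.0.0 - 22.86.127.255)
  22.86.12.0/22 (22.86.12.0 - 22.86.15.255)
Total matching entries: 2.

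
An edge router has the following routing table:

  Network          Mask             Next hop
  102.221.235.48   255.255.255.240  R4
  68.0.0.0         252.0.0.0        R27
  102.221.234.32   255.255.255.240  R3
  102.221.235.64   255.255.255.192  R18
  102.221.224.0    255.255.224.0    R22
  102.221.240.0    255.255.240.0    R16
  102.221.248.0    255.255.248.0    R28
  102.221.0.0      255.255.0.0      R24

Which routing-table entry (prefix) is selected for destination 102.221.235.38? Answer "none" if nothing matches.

Entries matching 102.221.235.38:
  102.221.0.0/16 (102.221.0.0 - 102.221.255.255)
  102.221.224.0/19 (102.221.224.0 - 102.221.255.255)
Most specific is 102.221.224.0/19.

102.221.224.0/19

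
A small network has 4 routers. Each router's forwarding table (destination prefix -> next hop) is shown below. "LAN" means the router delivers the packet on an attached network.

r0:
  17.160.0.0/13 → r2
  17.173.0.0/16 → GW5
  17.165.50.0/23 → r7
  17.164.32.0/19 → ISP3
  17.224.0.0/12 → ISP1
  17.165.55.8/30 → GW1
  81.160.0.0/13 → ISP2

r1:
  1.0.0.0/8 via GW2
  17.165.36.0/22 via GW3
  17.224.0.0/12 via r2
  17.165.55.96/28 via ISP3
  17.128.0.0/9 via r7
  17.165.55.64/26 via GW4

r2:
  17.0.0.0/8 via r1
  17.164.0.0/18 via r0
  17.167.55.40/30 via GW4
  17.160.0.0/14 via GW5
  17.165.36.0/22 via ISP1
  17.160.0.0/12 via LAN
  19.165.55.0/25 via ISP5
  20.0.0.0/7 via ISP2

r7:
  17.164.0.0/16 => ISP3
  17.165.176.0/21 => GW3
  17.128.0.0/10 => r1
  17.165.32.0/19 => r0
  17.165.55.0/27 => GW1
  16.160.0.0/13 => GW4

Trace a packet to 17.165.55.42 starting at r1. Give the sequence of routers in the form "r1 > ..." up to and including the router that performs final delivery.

At r1: longest match for 17.165.55.42 is 17.128.0.0/9 -> r7
At r7: longest match for 17.165.55.42 is 17.165.32.0/19 -> r0
At r0: longest match for 17.165.55.42 is 17.160.0.0/13 -> r2
At r2: longest match for 17.165.55.42 is 17.160.0.0/12 -> LAN

r1 > r7 > r0 > r2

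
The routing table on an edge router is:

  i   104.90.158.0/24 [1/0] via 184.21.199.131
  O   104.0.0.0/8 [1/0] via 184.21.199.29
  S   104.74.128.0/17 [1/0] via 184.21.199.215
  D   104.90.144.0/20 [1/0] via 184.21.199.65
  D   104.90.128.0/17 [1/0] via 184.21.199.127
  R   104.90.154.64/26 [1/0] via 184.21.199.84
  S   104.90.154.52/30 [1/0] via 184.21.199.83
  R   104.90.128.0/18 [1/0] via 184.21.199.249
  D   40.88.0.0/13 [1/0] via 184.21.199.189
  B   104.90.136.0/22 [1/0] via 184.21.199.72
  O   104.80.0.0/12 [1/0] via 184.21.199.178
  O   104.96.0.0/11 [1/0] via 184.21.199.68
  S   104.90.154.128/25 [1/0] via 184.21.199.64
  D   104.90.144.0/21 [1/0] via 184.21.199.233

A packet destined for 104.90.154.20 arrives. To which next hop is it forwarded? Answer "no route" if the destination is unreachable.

Routes whose prefix contains 104.90.154.20:
  104.0.0.0/8 (104.0.0.0 - 104.255.255.255) -> 184.21.199.29
  104.80.0.0/12 (104.80.0.0 - 104.95.255.255) -> 184.21.199.178
  104.90.128.0/17 (104.90.128.0 - 104.90.255.255) -> 184.21.199.127
  104.90.128.0/18 (104.90.128.0 - 104.90.191.255) -> 184.21.199.249
  104.90.144.0/20 (104.90.144.0 - 104.90.159.255) -> 184.21.199.65
More-specific entries that do NOT match:
  104.90.154.52/30 (104.90.154.52 - 104.90.154.55) does not contain 104.90.154.20
  104.90.154.64/26 (104.90.154.64 - 104.90.154.127) does not contain 104.90.154.20
  104.90.154.128/25 (104.90.154.128 - 104.90.154.255) does not contain 104.90.154.20
  104.90.158.0/24 (104.90.158.0 - 104.90.158.255) does not contain 104.90.154.20
  104.90.136.0/22 (104.90.136.0 - 104.90.139.255) does not contain 104.90.154.20
  104.90.144.0/21 (104.90.144.0 - 104.90.151.255) does not contain 104.90.154.20
Longest matching prefix is /20 -> next hop 184.21.199.65.

184.21.199.65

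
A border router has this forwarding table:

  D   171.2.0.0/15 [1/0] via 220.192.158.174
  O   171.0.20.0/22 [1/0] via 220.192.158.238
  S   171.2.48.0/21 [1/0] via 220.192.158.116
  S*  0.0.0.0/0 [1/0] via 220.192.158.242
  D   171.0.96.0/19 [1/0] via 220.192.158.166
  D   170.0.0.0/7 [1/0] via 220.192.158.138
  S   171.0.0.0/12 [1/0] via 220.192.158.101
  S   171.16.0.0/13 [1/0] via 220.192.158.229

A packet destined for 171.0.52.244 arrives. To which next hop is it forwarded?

Routes whose prefix contains 171.0.52.244:
  0.0.0.0/0 (default, matches everything) -> 220.192.158.242
  170.0.0.0/7 (170.0.0.0 - 171.255.255.255) -> 220.192.158.138
  171.0.0.0/12 (171.0.0.0 - 171.15.255.255) -> 220.192.158.101
More-specific entries that do NOT match:
  171.0.20.0/22 (171.0.20.0 - 171.0.23.255) does not contain 171.0.52.244
  171.2.48.0/21 (171.2.48.0 - 171.2.55.255) does not contain 171.0.52.244
  171.0.96.0/19 (171.0.96.0 - 171.0.127.255) does not contain 171.0.52.244
  171.2.0.0/15 (171.2.0.0 - 171.3.255.255) does not contain 171.0.52.244
  171.16.0.0/13 (171.16.0.0 - 171.23.255.255) does not contain 171.0.52.244
Longest matching prefix is /12 -> next hop 220.192.158.101.

220.192.158.101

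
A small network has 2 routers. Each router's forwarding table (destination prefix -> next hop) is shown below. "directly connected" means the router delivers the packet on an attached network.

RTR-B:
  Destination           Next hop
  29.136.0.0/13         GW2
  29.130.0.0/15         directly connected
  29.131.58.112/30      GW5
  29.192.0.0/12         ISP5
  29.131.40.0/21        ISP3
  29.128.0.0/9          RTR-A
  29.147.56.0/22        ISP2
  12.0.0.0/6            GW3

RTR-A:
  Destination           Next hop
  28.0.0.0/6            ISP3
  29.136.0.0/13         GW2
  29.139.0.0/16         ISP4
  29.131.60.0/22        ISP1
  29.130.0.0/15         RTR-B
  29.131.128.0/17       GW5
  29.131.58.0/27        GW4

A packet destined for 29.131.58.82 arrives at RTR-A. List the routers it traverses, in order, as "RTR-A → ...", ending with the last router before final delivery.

RTR-A → RTR-B

At RTR-A: longest match for 29.131.58.82 is 29.130.0.0/15 -> RTR-B
At RTR-B: longest match for 29.131.58.82 is 29.130.0.0/15 -> directly connected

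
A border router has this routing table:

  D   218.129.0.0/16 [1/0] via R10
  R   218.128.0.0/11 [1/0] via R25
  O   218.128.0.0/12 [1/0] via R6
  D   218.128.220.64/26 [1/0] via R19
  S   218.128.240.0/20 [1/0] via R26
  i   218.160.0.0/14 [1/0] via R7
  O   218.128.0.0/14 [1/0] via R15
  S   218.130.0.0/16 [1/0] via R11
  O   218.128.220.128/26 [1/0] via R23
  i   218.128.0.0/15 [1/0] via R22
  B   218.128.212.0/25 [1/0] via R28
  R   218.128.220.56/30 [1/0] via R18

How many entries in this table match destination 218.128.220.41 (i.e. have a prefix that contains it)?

Prefixes containing 218.128.220.41:
  218.128.0.0/11 (218.128.0.0 - 218.159.255.255)
  218.128.0.0/12 (218.128.0.0 - 218.143.255.255)
  218.128.0.0/14 (218.128.0.0 - 218.131.255.255)
  218.128.0.0/15 (218.128.0.0 - 218.129.255.255)
Total matching entries: 4.

4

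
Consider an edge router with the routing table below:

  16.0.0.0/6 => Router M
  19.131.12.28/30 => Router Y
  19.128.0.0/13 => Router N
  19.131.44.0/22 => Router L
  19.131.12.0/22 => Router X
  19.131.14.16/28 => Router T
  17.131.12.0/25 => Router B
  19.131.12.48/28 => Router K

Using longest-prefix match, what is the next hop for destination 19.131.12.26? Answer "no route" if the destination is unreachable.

Routes whose prefix contains 19.131.12.26:
  16.0.0.0/6 (16.0.0.0 - 19.255.255.255) -> Router M
  19.128.0.0/13 (19.128.0.0 - 19.135.255.255) -> Router N
  19.131.12.0/22 (19.131.12.0 - 19.131.15.255) -> Router X
More-specific entries that do NOT match:
  19.131.12.28/30 (19.131.12.28 - 19.131.12.31) does not contain 19.131.12.26
  19.131.14.16/28 (19.131.14.16 - 19.131.14.31) does not contain 19.131.12.26
  19.131.12.48/28 (19.131.12.48 - 19.131.12.63) does not contain 19.131.12.26
  17.131.12.0/25 (17.131.12.0 - 17.131.12.127) does not contain 19.131.12.26
Longest matching prefix is /22 -> next hop Router X.

Router X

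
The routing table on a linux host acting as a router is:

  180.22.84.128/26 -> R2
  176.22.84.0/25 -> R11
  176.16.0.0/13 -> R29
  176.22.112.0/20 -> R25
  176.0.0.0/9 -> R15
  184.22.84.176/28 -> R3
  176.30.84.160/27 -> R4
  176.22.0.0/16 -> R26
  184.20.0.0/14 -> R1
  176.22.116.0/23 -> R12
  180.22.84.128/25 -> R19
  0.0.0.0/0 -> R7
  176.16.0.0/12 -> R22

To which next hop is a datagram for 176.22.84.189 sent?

Routes whose prefix contains 176.22.84.189:
  0.0.0.0/0 (default, matches everything) -> R7
  176.0.0.0/9 (176.0.0.0 - 176.127.255.255) -> R15
  176.16.0.0/12 (176.16.0.0 - 176.31.255.255) -> R22
  176.16.0.0/13 (176.16.0.0 - 176.23.255.255) -> R29
  176.22.0.0/16 (176.22.0.0 - 176.22.255.255) -> R26
More-specific entries that do NOT match:
  184.22.84.176/28 (184.22.84.176 - 184.22.84.191) does not contain 176.22.84.189
  176.30.84.160/27 (176.30.84.160 - 176.30.84.191) does not contain 176.22.84.189
  180.22.84.128/26 (180.22.84.128 - 180.22.84.191) does not contain 176.22.84.189
  176.22.84.0/25 (176.22.84.0 - 176.22.84.127) does not contain 176.22.84.189
  180.22.84.128/25 (180.22.84.128 - 180.22.84.255) does not contain 176.22.84.189
  176.22.116.0/23 (176.22.116.0 - 176.22.117.255) does not contain 176.22.84.189
  176.22.112.0/20 (176.22.112.0 - 176.22.127.255) does not contain 176.22.84.189
Longest matching prefix is /16 -> next hop R26.

R26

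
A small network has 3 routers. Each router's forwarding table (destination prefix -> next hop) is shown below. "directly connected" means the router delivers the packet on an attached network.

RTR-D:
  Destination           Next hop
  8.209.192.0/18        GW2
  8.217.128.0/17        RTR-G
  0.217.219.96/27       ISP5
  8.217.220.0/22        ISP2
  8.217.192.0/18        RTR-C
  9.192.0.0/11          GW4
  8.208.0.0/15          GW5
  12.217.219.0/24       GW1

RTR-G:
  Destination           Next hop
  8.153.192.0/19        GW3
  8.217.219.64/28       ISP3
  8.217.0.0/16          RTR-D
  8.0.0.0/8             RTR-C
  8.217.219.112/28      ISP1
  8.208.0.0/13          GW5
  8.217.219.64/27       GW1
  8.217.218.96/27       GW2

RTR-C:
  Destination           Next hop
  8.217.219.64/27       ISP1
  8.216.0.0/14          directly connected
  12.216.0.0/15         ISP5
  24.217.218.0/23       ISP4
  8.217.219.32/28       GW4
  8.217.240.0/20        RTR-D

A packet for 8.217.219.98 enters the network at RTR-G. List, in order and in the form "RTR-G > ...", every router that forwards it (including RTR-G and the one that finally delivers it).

RTR-G > RTR-D > RTR-C

At RTR-G: longest match for 8.217.219.98 is 8.217.0.0/16 -> RTR-D
At RTR-D: longest match for 8.217.219.98 is 8.217.192.0/18 -> RTR-C
At RTR-C: longest match for 8.217.219.98 is 8.216.0.0/14 -> directly connected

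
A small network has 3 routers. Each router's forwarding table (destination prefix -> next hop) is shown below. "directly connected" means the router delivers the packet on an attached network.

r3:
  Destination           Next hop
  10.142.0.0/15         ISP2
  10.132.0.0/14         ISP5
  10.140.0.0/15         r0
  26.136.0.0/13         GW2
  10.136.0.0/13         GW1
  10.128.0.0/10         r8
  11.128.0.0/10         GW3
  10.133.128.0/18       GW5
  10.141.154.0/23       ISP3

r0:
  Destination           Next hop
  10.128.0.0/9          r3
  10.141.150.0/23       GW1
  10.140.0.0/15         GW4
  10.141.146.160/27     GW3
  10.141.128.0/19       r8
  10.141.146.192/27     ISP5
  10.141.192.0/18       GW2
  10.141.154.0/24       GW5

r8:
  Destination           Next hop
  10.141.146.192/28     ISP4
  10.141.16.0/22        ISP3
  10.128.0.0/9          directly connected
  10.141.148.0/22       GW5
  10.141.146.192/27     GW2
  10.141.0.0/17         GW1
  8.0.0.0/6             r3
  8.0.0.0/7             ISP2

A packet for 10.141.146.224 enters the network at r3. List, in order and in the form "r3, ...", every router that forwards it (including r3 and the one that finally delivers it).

At r3: longest match for 10.141.146.224 is 10.140.0.0/15 -> r0
At r0: longest match for 10.141.146.224 is 10.141.128.0/19 -> r8
At r8: longest match for 10.141.146.224 is 10.128.0.0/9 -> directly connected

r3, r0, r8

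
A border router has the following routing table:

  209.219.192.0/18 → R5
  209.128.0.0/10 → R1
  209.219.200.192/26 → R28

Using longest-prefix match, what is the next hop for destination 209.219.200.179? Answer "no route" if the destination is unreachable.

Routes whose prefix contains 209.219.200.179:
  209.219.192.0/18 (209.219.192.0 - 209.219.255.255) -> R5
More-specific entries that do NOT match:
  209.219.200.192/26 (209.219.200.192 - 209.219.200.255) does not contain 209.219.200.179
Longest matching prefix is /18 -> next hop R5.

R5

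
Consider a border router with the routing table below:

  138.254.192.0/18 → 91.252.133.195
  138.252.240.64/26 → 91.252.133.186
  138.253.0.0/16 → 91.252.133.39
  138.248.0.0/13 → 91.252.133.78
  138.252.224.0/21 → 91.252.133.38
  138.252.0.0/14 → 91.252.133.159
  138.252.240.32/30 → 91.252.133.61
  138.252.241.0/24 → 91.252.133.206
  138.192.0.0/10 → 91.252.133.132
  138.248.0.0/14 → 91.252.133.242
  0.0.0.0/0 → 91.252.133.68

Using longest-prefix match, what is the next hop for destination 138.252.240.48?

Routes whose prefix contains 138.252.240.48:
  0.0.0.0/0 (default, matches everything) -> 91.252.133.68
  138.192.0.0/10 (138.192.0.0 - 138.255.255.255) -> 91.252.133.132
  138.248.0.0/13 (138.248.0.0 - 138.255.255.255) -> 91.252.133.78
  138.252.0.0/14 (138.252.0.0 - 138.255.255.255) -> 91.252.133.159
More-specific entries that do NOT match:
  138.252.240.32/30 (138.252.240.32 - 138.252.240.35) does not contain 138.252.240.48
  138.252.240.64/26 (138.252.240.64 - 138.252.240.127) does not contain 138.252.240.48
  138.252.241.0/24 (138.252.241.0 - 138.252.241.255) does not contain 138.252.240.48
  138.252.224.0/21 (138.252.224.0 - 138.252.231.255) does not contain 138.252.240.48
  138.254.192.0/18 (138.254.192.0 - 138.254.255.255) does not contain 138.252.240.48
  138.253.0.0/16 (138.253.0.0 - 138.253.255.255) does not contain 138.252.240.48
Longest matching prefix is /14 -> next hop 91.252.133.159.

91.252.133.159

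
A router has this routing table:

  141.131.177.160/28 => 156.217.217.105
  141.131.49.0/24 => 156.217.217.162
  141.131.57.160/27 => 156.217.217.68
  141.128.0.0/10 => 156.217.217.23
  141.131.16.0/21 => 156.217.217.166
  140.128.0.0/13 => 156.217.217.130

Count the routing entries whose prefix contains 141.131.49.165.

2

Prefixes containing 141.131.49.165:
  141.128.0.0/10 (141.128.0.0 - 141.191.255.255)
  141.131.49.0/24 (141.131.49.0 - 141.131.49.255)
Total matching entries: 2.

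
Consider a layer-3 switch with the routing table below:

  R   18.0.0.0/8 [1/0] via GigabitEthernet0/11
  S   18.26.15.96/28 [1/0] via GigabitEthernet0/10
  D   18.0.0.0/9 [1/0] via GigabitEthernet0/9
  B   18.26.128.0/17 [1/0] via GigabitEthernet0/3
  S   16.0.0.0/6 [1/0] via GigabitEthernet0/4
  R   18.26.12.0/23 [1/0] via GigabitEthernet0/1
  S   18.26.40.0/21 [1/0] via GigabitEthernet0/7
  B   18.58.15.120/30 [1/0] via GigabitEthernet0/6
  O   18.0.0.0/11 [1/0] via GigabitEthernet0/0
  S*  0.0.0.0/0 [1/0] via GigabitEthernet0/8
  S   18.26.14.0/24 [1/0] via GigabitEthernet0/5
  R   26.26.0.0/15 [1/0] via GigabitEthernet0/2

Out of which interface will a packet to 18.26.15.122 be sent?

GigabitEthernet0/0

Routes whose prefix contains 18.26.15.122:
  0.0.0.0/0 (default, matches everything) -> GigabitEthernet0/8
  16.0.0.0/6 (16.0.0.0 - 19.255.255.255) -> GigabitEthernet0/4
  18.0.0.0/8 (18.0.0.0 - 18.255.255.255) -> GigabitEthernet0/11
  18.0.0.0/9 (18.0.0.0 - 18.127.255.255) -> GigabitEthernet0/9
  18.0.0.0/11 (18.0.0.0 - 18.31.255.255) -> GigabitEthernet0/0
More-specific entries that do NOT match:
  18.58.15.120/30 (18.58.15.120 - 18.58.15.123) does not contain 18.26.15.122
  18.26.15.96/28 (18.26.15.96 - 18.26.15.111) does not contain 18.26.15.122
  18.26.14.0/24 (18.26.14.0 - 18.26.14.255) does not contain 18.26.15.122
  18.26.12.0/23 (18.26.12.0 - 18.26.13.255) does not contain 18.26.15.122
  18.26.40.0/21 (18.26.40.0 - 18.26.47.255) does not contain 18.26.15.122
  18.26.128.0/17 (18.26.128.0 - 18.26.255.255) does not contain 18.26.15.122
  26.26.0.0/15 (26.26.0.0 - 26.27.255.255) does not contain 18.26.15.122
Longest matching prefix is /11 -> interface GigabitEthernet0/0.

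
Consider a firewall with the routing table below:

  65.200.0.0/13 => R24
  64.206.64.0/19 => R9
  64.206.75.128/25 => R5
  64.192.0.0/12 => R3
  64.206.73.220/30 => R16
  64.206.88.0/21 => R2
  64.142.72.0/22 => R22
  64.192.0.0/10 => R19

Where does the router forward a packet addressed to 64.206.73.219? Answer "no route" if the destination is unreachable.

R9

Routes whose prefix contains 64.206.73.219:
  64.192.0.0/10 (64.192.0.0 - 64.255.255.255) -> R19
  64.192.0.0/12 (64.192.0.0 - 64.207.255.255) -> R3
  64.206.64.0/19 (64.206.64.0 - 64.206.95.255) -> R9
More-specific entries that do NOT match:
  64.206.73.220/30 (64.206.73.220 - 64.206.73.223) does not contain 64.206.73.219
  64.206.75.128/25 (64.206.75.128 - 64.206.75.255) does not contain 64.206.73.219
  64.142.72.0/22 (64.142.72.0 - 64.142.75.255) does not contain 64.206.73.219
  64.206.88.0/21 (64.206.88.0 - 64.206.95.255) does not contain 64.206.73.219
Longest matching prefix is /19 -> next hop R9.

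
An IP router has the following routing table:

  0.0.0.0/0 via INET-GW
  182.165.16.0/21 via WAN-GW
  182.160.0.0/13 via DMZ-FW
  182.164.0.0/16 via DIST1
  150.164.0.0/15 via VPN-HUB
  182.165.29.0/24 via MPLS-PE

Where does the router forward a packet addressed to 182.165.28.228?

DMZ-FW

Routes whose prefix contains 182.165.28.228:
  0.0.0.0/0 (default, matches everything) -> INET-GW
  182.160.0.0/13 (182.160.0.0 - 182.167.255.255) -> DMZ-FW
More-specific entries that do NOT match:
  182.165.29.0/24 (182.165.29.0 - 182.165.29.255) does not contain 182.165.28.228
  182.165.16.0/21 (182.165.16.0 - 182.165.23.255) does not contain 182.165.28.228
  182.164.0.0/16 (182.164.0.0 - 182.164.255.255) does not contain 182.165.28.228
  150.164.0.0/15 (150.164.0.0 - 150.165.255.255) does not contain 182.165.28.228
Longest matching prefix is /13 -> next hop DMZ-FW.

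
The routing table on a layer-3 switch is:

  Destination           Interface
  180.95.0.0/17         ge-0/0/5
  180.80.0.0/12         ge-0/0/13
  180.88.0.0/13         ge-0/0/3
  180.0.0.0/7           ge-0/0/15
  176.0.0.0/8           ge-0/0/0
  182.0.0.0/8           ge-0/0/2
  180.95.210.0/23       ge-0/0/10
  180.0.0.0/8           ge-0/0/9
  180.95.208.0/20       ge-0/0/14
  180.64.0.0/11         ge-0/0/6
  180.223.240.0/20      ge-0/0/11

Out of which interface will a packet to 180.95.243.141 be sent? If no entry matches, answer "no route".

Routes whose prefix contains 180.95.243.141:
  180.0.0.0/7 (180.0.0.0 - 181.255.255.255) -> ge-0/0/15
  180.0.0.0/8 (180.0.0.0 - 180.255.255.255) -> ge-0/0/9
  180.64.0.0/11 (180.64.0.0 - 180.95.255.255) -> ge-0/0/6
  180.80.0.0/12 (180.80.0.0 - 180.95.255.255) -> ge-0/0/13
  180.88.0.0/13 (180.88.0.0 - 180.95.255.255) -> ge-0/0/3
More-specific entries that do NOT match:
  180.95.210.0/23 (180.95.210.0 - 180.95.211.255) does not contain 180.95.243.141
  180.95.208.0/20 (180.95.208.0 - 180.95.223.255) does not contain 180.95.243.141
  180.223.240.0/20 (180.223.240.0 - 180.223.255.255) does not contain 180.95.243.141
  180.95.0.0/17 (180.95.0.0 - 180.95.127.255) does not contain 180.95.243.141
Longest matching prefix is /13 -> interface ge-0/0/3.

ge-0/0/3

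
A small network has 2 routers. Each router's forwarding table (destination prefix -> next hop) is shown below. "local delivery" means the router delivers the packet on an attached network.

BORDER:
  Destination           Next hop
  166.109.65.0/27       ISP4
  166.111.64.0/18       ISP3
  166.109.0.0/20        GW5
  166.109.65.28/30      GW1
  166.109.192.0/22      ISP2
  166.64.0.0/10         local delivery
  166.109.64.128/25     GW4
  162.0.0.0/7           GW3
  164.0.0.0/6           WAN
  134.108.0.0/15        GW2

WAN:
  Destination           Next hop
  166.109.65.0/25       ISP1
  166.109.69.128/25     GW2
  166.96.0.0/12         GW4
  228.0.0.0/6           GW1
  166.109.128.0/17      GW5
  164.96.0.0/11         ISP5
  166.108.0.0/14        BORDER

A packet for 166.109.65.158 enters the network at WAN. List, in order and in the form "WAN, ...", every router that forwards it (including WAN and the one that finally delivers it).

At WAN: longest match for 166.109.65.158 is 166.108.0.0/14 -> BORDER
At BORDER: longest match for 166.109.65.158 is 166.64.0.0/10 -> local delivery

WAN, BORDER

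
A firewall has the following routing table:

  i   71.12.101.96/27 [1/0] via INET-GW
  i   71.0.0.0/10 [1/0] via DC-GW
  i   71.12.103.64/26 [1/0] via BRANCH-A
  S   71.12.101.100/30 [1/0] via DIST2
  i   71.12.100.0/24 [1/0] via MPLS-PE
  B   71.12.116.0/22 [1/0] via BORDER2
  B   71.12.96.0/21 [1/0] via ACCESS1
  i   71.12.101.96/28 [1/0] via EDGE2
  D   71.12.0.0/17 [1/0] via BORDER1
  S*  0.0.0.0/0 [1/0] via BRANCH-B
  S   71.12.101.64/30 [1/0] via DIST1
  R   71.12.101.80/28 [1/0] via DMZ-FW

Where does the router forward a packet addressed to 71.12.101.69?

Routes whose prefix contains 71.12.101.69:
  0.0.0.0/0 (default, matches everything) -> BRANCH-B
  71.0.0.0/10 (71.0.0.0 - 71.63.255.255) -> DC-GW
  71.12.0.0/17 (71.12.0.0 - 71.12.127.255) -> BORDER1
  71.12.96.0/21 (71.12.96.0 - 71.12.103.255) -> ACCESS1
More-specific entries that do NOT match:
  71.12.101.100/30 (71.12.101.100 - 71.12.101.103) does not contain 71.12.101.69
  71.12.101.64/30 (71.12.101.64 - 71.12.101.67) does not contain 71.12.101.69
  71.12.101.96/28 (71.12.101.96 - 71.12.101.111) does not contain 71.12.101.69
  71.12.101.80/28 (71.12.101.80 - 71.12.101.95) does not contain 71.12.101.69
  71.12.101.96/27 (71.12.101.96 - 71.12.101.127) does not contain 71.12.101.69
  71.12.103.64/26 (71.12.103.64 - 71.12.103.127) does not contain 71.12.101.69
  71.12.100.0/24 (71.12.100.0 - 71.12.100.255) does not contain 71.12.101.69
  71.12.116.0/22 (71.12.116.0 - 71.12.119.255) does not contain 71.12.101.69
Longest matching prefix is /21 -> next hop ACCESS1.

ACCESS1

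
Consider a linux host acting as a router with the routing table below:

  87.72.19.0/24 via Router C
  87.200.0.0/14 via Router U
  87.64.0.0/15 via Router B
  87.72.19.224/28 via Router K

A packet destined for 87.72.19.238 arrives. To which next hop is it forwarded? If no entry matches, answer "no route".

Router K

Routes whose prefix contains 87.72.19.238:
  87.72.19.0/24 (87.72.19.0 - 87.72.19.255) -> Router C
  87.72.19.224/28 (87.72.19.224 - 87.72.19.239) -> Router K
Longest matching prefix is /28 -> next hop Router K.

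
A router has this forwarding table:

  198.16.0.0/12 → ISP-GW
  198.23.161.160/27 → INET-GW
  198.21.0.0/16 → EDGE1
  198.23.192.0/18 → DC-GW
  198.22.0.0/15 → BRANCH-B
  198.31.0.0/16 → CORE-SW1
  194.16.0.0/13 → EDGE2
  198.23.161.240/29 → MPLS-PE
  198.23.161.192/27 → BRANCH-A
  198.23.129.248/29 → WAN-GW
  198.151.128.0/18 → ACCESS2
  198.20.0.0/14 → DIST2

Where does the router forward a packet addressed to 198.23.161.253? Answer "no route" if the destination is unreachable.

BRANCH-B

Routes whose prefix contains 198.23.161.253:
  198.16.0.0/12 (198.16.0.0 - 198.31.255.255) -> ISP-GW
  198.20.0.0/14 (198.20.0.0 - 198.23.255.255) -> DIST2
  198.22.0.0/15 (198.22.0.0 - 198.23.255.255) -> BRANCH-B
More-specific entries that do NOT match:
  198.23.161.240/29 (198.23.161.240 - 198.23.161.247) does not contain 198.23.161.253
  198.23.129.248/29 (198.23.129.248 - 198.23.129.255) does not contain 198.23.161.253
  198.23.161.160/27 (198.23.161.160 - 198.23.161.191) does not contain 198.23.161.253
  198.23.161.192/27 (198.23.161.192 - 198.23.161.223) does not contain 198.23.161.253
  198.23.192.0/18 (198.23.192.0 - 198.23.255.255) does not contain 198.23.161.253
  198.151.128.0/18 (198.151.128.0 - 198.151.191.255) does not contain 198.23.161.253
  198.21.0.0/16 (198.21.0.0 - 198.21.255.255) does not contain 198.23.161.253
  198.31.0.0/16 (198.31.0.0 - 198.31.255.255) does not contain 198.23.161.253
Longest matching prefix is /15 -> next hop BRANCH-B.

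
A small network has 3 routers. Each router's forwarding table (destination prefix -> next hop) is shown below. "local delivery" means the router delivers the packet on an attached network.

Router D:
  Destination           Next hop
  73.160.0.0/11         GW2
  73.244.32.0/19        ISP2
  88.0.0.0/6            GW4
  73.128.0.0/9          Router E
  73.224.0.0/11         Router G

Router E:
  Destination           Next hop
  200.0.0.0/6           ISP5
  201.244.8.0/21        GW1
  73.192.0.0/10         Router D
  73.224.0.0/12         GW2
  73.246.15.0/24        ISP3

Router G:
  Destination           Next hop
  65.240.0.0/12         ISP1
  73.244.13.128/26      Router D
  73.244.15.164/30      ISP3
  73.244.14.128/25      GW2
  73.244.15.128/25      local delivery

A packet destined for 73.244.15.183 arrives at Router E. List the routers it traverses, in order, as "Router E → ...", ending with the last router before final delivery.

Router E → Router D → Router G

At Router E: longest match for 73.244.15.183 is 73.192.0.0/10 -> Router D
At Router D: longest match for 73.244.15.183 is 73.224.0.0/11 -> Router G
At Router G: longest match for 73.244.15.183 is 73.244.15.128/25 -> local delivery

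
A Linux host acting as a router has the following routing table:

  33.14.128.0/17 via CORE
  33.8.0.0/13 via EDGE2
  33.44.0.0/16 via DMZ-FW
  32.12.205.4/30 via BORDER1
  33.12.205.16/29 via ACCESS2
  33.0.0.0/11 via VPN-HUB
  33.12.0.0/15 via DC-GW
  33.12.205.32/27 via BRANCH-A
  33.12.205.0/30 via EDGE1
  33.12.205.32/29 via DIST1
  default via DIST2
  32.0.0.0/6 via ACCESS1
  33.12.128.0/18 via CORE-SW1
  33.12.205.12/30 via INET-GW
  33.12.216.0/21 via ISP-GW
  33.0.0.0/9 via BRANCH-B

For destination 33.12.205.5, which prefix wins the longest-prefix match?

Entries matching 33.12.205.5:
  0.0.0.0/0 (default, matches everything)
  32.0.0.0/6 (32.0.0.0 - 35.255.255.255)
  33.0.0.0/9 (33.0.0.0 - 33.127.255.255)
  33.0.0.0/11 (33.0.0.0 - 33.31.255.255)
  33.8.0.0/13 (33.8.0.0 - 33.15.255.255)
  33.12.0.0/15 (33.12.0.0 - 33.13.255.255)
Most specific is 33.12.0.0/15.

33.12.0.0/15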